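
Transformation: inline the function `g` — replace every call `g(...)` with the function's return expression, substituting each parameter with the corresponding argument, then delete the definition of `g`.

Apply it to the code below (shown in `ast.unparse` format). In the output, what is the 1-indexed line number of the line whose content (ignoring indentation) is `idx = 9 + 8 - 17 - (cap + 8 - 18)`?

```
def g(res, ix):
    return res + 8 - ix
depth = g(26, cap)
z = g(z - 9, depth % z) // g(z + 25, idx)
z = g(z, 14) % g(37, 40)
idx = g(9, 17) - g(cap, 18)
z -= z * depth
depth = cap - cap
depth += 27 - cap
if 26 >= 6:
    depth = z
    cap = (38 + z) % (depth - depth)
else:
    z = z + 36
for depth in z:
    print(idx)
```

4

Transformed code:
depth = 26 + 8 - cap
z = (z - 9 + 8 - depth % z) // (z + 25 + 8 - idx)
z = (z + 8 - 14) % (37 + 8 - 40)
idx = 9 + 8 - 17 - (cap + 8 - 18)
z -= z * depth
depth = cap - cap
depth += 27 - cap
if 26 >= 6:
    depth = z
    cap = (38 + z) % (depth - depth)
else:
    z = z + 36
for depth in z:
    print(idx)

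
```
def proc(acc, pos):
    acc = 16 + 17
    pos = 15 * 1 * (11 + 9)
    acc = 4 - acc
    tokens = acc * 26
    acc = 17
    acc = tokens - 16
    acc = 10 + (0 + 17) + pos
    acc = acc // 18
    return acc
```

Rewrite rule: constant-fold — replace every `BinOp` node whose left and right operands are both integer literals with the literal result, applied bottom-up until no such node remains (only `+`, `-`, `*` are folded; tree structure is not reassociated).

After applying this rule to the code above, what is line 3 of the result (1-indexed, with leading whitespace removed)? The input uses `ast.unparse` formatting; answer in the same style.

pos = 300

Transformed code:
def proc(acc, pos):
    acc = 33
    pos = 300
    acc = 4 - acc
    tokens = acc * 26
    acc = 17
    acc = tokens - 16
    acc = 27 + pos
    acc = acc // 18
    return acc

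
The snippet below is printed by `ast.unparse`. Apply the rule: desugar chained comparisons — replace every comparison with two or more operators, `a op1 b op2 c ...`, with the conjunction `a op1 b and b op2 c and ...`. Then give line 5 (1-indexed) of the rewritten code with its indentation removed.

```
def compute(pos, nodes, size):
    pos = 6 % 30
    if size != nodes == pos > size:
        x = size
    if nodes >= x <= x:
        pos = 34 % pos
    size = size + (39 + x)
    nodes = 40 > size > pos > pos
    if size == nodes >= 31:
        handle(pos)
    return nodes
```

Transformed code:
def compute(pos, nodes, size):
    pos = 6 % 30
    if size != nodes and nodes == pos and (pos > size):
        x = size
    if nodes >= x and x <= x:
        pos = 34 % pos
    size = size + (39 + x)
    nodes = 40 > size and size > pos and (pos > pos)
    if size == nodes and nodes >= 31:
        handle(pos)
    return nodes

if nodes >= x and x <= x:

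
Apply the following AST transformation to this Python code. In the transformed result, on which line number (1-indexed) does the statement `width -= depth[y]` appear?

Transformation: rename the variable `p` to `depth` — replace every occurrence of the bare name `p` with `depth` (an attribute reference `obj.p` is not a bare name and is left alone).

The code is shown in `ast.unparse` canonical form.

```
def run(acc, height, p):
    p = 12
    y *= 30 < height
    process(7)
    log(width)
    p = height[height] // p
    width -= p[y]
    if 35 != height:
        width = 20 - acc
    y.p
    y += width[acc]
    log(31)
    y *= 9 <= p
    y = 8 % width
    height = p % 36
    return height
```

Transformed code:
def run(acc, height, depth):
    depth = 12
    y *= 30 < height
    process(7)
    log(width)
    depth = height[height] // depth
    width -= depth[y]
    if 35 != height:
        width = 20 - acc
    y.p
    y += width[acc]
    log(31)
    y *= 9 <= depth
    y = 8 % width
    height = depth % 36
    return height

7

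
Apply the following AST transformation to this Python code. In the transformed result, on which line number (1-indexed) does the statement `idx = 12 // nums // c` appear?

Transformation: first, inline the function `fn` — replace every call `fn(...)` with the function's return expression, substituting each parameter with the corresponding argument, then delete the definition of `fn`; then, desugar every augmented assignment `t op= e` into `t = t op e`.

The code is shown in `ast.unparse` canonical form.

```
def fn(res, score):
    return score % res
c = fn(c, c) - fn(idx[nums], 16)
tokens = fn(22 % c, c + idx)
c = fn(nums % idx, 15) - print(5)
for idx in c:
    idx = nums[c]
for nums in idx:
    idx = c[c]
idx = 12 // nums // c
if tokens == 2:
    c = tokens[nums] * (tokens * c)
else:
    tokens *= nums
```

Transformed code:
c = c % c - 16 % idx[nums]
tokens = (c + idx) % (22 % c)
c = 15 % (nums % idx) - print(5)
for idx in c:
    idx = nums[c]
for nums in idx:
    idx = c[c]
idx = 12 // nums // c
if tokens == 2:
    c = tokens[nums] * (tokens * c)
else:
    tokens = tokens * nums

8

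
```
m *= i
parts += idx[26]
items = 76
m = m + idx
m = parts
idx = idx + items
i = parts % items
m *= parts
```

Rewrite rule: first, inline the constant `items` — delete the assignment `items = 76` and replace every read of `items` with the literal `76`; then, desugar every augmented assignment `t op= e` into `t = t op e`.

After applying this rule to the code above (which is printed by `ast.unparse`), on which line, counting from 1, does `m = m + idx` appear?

Transformed code:
m = m * i
parts = parts + idx[26]
m = m + idx
m = parts
idx = idx + 76
i = parts % 76
m = m * parts

3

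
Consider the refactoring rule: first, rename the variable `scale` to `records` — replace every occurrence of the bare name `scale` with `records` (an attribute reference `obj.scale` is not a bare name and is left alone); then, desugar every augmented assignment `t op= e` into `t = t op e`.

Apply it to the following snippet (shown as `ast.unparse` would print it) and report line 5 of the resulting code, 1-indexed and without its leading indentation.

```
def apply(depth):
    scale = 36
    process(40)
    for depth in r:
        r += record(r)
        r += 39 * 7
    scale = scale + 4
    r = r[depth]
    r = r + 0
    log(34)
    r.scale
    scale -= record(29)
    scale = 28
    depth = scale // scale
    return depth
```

r = r + record(r)

Transformed code:
def apply(depth):
    records = 36
    process(40)
    for depth in r:
        r = r + record(r)
        r = r + 39 * 7
    records = records + 4
    r = r[depth]
    r = r + 0
    log(34)
    r.scale
    records = records - record(29)
    records = 28
    depth = records // records
    return depth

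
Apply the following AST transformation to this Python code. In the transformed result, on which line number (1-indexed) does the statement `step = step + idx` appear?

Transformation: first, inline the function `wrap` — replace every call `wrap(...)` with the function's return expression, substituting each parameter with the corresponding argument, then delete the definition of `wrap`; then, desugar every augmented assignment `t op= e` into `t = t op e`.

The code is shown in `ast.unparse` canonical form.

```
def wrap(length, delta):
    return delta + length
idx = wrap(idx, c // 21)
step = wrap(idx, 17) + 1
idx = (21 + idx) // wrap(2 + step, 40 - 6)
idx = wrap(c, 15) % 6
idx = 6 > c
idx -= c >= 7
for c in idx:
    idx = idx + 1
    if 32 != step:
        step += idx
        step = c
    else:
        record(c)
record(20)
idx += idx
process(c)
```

10

Transformed code:
idx = c // 21 + idx
step = 17 + idx + 1
idx = (21 + idx) // (40 - 6 + (2 + step))
idx = (15 + c) % 6
idx = 6 > c
idx = idx - (c >= 7)
for c in idx:
    idx = idx + 1
    if 32 != step:
        step = step + idx
        step = c
    else:
        record(c)
record(20)
idx = idx + idx
process(c)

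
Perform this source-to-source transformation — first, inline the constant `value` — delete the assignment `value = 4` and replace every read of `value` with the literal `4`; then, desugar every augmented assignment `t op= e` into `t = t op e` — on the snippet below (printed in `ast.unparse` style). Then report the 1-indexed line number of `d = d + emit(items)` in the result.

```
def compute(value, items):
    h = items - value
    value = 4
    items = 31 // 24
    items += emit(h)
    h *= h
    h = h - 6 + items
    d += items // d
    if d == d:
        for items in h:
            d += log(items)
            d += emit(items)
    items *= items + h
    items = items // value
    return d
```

Transformed code:
def compute(value, items):
    h = items - 4
    items = 31 // 24
    items = items + emit(h)
    h = h * h
    h = h - 6 + items
    d = d + items // d
    if d == d:
        for items in h:
            d = d + log(items)
            d = d + emit(items)
    items = items * (items + h)
    items = items // 4
    return d

11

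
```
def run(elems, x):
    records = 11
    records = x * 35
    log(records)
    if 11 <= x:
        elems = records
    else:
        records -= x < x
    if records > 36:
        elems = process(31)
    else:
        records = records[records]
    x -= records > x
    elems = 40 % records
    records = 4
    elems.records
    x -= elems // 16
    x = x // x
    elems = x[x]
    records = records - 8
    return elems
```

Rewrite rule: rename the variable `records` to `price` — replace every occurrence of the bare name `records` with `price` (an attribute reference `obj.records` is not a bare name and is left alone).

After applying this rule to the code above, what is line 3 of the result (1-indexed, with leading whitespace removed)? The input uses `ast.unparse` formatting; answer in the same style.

price = x * 35

Transformed code:
def run(elems, x):
    price = 11
    price = x * 35
    log(price)
    if 11 <= x:
        elems = price
    else:
        price -= x < x
    if price > 36:
        elems = process(31)
    else:
        price = price[price]
    x -= price > x
    elems = 40 % price
    price = 4
    elems.records
    x -= elems // 16
    x = x // x
    elems = x[x]
    price = price - 8
    return elems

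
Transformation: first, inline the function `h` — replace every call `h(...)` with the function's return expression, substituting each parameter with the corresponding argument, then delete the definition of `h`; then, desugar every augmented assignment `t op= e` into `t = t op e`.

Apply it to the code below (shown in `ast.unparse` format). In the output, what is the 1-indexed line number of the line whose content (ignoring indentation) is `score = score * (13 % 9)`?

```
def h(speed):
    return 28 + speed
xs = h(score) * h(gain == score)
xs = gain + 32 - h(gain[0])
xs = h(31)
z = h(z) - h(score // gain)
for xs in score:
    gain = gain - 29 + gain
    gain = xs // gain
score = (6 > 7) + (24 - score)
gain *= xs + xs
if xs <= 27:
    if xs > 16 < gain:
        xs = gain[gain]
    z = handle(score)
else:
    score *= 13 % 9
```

Transformed code:
xs = (28 + score) * (28 + (gain == score))
xs = gain + 32 - (28 + gain[0])
xs = 28 + 31
z = 28 + z - (28 + score // gain)
for xs in score:
    gain = gain - 29 + gain
    gain = xs // gain
score = (6 > 7) + (24 - score)
gain = gain * (xs + xs)
if xs <= 27:
    if xs > 16 < gain:
        xs = gain[gain]
    z = handle(score)
else:
    score = score * (13 % 9)

15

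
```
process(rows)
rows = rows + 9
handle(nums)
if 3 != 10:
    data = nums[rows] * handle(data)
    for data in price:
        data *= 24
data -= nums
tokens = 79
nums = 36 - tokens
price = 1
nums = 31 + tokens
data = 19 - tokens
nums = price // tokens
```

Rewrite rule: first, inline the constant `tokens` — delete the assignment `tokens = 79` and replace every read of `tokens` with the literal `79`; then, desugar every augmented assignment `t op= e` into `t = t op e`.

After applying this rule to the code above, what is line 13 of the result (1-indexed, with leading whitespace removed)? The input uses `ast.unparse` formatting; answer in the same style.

nums = price // 79

Transformed code:
process(rows)
rows = rows + 9
handle(nums)
if 3 != 10:
    data = nums[rows] * handle(data)
    for data in price:
        data = data * 24
data = data - nums
nums = 36 - 79
price = 1
nums = 31 + 79
data = 19 - 79
nums = price // 79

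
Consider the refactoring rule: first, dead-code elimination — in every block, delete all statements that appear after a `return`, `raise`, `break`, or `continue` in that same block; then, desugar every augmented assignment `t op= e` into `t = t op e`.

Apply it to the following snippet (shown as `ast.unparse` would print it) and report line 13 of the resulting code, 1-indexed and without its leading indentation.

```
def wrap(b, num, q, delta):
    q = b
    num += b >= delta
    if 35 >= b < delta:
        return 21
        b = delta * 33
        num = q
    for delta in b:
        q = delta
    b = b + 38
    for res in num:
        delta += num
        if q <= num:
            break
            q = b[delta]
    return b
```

return b

Transformed code:
def wrap(b, num, q, delta):
    q = b
    num = num + (b >= delta)
    if 35 >= b < delta:
        return 21
    for delta in b:
        q = delta
    b = b + 38
    for res in num:
        delta = delta + num
        if q <= num:
            break
    return b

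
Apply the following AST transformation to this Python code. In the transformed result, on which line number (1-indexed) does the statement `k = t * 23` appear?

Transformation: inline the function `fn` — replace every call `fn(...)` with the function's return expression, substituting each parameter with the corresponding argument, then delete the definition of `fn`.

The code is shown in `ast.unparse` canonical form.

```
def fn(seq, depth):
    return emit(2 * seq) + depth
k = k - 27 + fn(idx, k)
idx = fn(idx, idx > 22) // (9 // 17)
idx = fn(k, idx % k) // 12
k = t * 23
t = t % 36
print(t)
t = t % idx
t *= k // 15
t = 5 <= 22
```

4

Transformed code:
k = k - 27 + (emit(2 * idx) + k)
idx = (emit(2 * idx) + (idx > 22)) // (9 // 17)
idx = (emit(2 * k) + idx % k) // 12
k = t * 23
t = t % 36
print(t)
t = t % idx
t *= k // 15
t = 5 <= 22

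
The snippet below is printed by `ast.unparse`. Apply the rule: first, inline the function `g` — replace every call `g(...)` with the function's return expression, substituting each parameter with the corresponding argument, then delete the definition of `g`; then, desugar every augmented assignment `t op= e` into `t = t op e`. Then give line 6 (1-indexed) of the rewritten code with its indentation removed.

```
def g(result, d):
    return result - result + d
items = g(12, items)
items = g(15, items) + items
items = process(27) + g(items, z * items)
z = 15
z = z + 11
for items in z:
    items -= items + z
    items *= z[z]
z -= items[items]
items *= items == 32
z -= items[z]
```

Transformed code:
items = 12 - 12 + items
items = 15 - 15 + items + items
items = process(27) + (items - items + z * items)
z = 15
z = z + 11
for items in z:
    items = items - (items + z)
    items = items * z[z]
z = z - items[items]
items = items * (items == 32)
z = z - items[z]

for items in z:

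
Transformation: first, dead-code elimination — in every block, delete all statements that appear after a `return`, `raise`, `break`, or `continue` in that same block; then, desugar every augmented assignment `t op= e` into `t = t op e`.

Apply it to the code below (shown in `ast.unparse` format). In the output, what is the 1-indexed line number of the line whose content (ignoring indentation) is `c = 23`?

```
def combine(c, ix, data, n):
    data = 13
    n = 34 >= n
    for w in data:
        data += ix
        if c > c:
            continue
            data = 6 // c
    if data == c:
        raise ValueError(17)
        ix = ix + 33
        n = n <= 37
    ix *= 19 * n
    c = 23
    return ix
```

Transformed code:
def combine(c, ix, data, n):
    data = 13
    n = 34 >= n
    for w in data:
        data = data + ix
        if c > c:
            continue
    if data == c:
        raise ValueError(17)
    ix = ix * (19 * n)
    c = 23
    return ix

11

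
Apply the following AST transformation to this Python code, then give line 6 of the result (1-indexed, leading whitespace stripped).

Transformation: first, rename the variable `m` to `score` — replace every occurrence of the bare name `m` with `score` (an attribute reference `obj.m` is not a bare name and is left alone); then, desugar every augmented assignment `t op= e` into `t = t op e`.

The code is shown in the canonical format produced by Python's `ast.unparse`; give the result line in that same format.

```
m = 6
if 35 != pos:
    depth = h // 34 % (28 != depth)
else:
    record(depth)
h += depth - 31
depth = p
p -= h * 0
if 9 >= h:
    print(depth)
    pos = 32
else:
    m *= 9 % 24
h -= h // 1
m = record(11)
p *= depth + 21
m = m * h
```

h = h + (depth - 31)

Transformed code:
score = 6
if 35 != pos:
    depth = h // 34 % (28 != depth)
else:
    record(depth)
h = h + (depth - 31)
depth = p
p = p - h * 0
if 9 >= h:
    print(depth)
    pos = 32
else:
    score = score * (9 % 24)
h = h - h // 1
score = record(11)
p = p * (depth + 21)
score = score * h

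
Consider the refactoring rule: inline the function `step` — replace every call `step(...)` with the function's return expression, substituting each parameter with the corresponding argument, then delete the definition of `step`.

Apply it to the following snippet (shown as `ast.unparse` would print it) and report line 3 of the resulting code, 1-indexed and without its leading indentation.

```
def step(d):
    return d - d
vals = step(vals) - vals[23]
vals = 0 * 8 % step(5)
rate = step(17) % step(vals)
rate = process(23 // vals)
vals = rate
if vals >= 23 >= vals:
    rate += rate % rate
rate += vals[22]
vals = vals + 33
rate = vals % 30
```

rate = (17 - 17) % (vals - vals)

Transformed code:
vals = vals - vals - vals[23]
vals = 0 * 8 % (5 - 5)
rate = (17 - 17) % (vals - vals)
rate = process(23 // vals)
vals = rate
if vals >= 23 >= vals:
    rate += rate % rate
rate += vals[22]
vals = vals + 33
rate = vals % 30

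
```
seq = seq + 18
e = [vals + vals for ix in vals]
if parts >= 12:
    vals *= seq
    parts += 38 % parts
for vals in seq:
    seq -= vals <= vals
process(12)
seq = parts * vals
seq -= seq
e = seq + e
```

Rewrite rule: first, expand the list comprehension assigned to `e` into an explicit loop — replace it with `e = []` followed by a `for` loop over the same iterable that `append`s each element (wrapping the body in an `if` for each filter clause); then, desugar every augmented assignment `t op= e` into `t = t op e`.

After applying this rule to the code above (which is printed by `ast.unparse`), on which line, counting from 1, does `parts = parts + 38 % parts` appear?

7

Transformed code:
seq = seq + 18
e = []
for ix in vals:
    e.append(vals + vals)
if parts >= 12:
    vals = vals * seq
    parts = parts + 38 % parts
for vals in seq:
    seq = seq - (vals <= vals)
process(12)
seq = parts * vals
seq = seq - seq
e = seq + e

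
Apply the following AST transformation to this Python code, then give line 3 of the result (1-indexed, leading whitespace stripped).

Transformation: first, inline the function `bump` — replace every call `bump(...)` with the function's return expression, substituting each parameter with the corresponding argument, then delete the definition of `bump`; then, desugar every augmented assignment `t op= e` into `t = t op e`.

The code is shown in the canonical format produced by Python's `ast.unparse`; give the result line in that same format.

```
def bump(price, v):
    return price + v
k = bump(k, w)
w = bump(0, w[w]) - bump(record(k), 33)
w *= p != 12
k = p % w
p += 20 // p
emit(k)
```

Transformed code:
k = k + w
w = 0 + w[w] - (record(k) + 33)
w = w * (p != 12)
k = p % w
p = p + 20 // p
emit(k)

w = w * (p != 12)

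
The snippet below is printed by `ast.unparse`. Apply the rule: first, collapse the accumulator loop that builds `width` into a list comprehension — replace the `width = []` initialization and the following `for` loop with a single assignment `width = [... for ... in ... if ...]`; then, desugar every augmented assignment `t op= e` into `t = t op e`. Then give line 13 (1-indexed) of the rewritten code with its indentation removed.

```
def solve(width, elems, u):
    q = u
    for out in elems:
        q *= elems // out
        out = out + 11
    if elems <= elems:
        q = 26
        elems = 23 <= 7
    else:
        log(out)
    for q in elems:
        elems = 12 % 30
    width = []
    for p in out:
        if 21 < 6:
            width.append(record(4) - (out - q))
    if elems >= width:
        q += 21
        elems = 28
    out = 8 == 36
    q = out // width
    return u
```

width = [record(4) - (out - q) for p in out if 21 < 6]

Transformed code:
def solve(width, elems, u):
    q = u
    for out in elems:
        q = q * (elems // out)
        out = out + 11
    if elems <= elems:
        q = 26
        elems = 23 <= 7
    else:
        log(out)
    for q in elems:
        elems = 12 % 30
    width = [record(4) - (out - q) for p in out if 21 < 6]
    if elems >= width:
        q = q + 21
        elems = 28
    out = 8 == 36
    q = out // width
    return u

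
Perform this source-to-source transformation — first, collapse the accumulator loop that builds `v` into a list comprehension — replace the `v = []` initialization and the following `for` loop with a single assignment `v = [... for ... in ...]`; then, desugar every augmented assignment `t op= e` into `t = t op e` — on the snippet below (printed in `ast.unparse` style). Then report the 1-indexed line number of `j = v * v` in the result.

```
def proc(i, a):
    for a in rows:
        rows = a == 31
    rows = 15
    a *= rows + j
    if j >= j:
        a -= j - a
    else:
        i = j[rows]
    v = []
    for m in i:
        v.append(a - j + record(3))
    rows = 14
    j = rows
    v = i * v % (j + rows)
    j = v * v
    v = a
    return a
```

14

Transformed code:
def proc(i, a):
    for a in rows:
        rows = a == 31
    rows = 15
    a = a * (rows + j)
    if j >= j:
        a = a - (j - a)
    else:
        i = j[rows]
    v = [a - j + record(3) for m in i]
    rows = 14
    j = rows
    v = i * v % (j + rows)
    j = v * v
    v = a
    return a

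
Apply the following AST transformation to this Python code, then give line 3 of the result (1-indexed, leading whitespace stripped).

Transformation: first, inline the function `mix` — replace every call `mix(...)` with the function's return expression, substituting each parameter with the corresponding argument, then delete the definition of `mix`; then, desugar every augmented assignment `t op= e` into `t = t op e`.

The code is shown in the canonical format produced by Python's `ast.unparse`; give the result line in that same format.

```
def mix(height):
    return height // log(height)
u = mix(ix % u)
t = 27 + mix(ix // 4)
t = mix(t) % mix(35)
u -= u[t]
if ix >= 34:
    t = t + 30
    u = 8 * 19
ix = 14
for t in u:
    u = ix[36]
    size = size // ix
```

Transformed code:
u = ix % u // log(ix % u)
t = 27 + ix // 4 // log(ix // 4)
t = t // log(t) % (35 // log(35))
u = u - u[t]
if ix >= 34:
    t = t + 30
    u = 8 * 19
ix = 14
for t in u:
    u = ix[36]
    size = size // ix

t = t // log(t) % (35 // log(35))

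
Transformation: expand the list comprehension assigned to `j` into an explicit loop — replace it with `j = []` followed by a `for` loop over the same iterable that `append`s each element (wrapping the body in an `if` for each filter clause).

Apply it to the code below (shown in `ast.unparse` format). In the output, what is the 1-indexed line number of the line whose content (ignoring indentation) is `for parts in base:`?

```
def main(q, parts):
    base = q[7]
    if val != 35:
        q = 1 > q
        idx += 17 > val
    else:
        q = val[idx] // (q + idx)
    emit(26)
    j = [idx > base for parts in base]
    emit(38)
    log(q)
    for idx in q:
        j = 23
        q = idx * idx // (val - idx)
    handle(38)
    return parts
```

10

Transformed code:
def main(q, parts):
    base = q[7]
    if val != 35:
        q = 1 > q
        idx += 17 > val
    else:
        q = val[idx] // (q + idx)
    emit(26)
    j = []
    for parts in base:
        j.append(idx > base)
    emit(38)
    log(q)
    for idx in q:
        j = 23
        q = idx * idx // (val - idx)
    handle(38)
    return parts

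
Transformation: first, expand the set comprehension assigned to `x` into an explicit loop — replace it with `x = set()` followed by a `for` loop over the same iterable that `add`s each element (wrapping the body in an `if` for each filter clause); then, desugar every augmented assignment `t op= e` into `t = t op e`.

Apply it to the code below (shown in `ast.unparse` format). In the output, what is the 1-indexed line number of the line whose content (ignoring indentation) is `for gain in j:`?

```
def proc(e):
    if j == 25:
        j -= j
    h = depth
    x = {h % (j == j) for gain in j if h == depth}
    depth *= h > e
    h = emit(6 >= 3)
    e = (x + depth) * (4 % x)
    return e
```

Transformed code:
def proc(e):
    if j == 25:
        j = j - j
    h = depth
    x = set()
    for gain in j:
        if h == depth:
            x.add(h % (j == j))
    depth = depth * (h > e)
    h = emit(6 >= 3)
    e = (x + depth) * (4 % x)
    return e

6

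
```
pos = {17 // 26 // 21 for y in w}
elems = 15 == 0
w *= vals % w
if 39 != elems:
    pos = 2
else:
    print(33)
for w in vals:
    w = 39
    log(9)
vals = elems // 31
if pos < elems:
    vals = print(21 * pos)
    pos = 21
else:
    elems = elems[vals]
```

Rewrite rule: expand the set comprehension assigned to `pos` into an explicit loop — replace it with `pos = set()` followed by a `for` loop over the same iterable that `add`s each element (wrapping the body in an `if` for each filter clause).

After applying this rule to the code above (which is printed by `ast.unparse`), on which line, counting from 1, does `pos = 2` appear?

7

Transformed code:
pos = set()
for y in w:
    pos.add(17 // 26 // 21)
elems = 15 == 0
w *= vals % w
if 39 != elems:
    pos = 2
else:
    print(33)
for w in vals:
    w = 39
    log(9)
vals = elems // 31
if pos < elems:
    vals = print(21 * pos)
    pos = 21
else:
    elems = elems[vals]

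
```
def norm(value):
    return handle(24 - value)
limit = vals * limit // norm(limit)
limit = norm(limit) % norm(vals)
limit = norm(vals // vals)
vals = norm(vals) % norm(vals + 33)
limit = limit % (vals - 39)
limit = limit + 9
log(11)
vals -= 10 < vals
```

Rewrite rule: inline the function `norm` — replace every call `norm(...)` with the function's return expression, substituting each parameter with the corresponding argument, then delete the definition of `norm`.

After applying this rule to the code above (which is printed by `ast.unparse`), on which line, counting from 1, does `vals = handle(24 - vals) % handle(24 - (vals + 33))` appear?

4

Transformed code:
limit = vals * limit // handle(24 - limit)
limit = handle(24 - limit) % handle(24 - vals)
limit = handle(24 - vals // vals)
vals = handle(24 - vals) % handle(24 - (vals + 33))
limit = limit % (vals - 39)
limit = limit + 9
log(11)
vals -= 10 < vals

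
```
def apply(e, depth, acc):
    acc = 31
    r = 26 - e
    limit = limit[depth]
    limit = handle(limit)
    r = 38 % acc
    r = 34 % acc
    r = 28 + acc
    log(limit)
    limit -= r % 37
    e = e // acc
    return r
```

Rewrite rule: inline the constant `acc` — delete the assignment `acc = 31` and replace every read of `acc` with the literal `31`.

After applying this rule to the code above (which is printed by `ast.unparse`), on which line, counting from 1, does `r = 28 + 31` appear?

7

Transformed code:
def apply(e, depth, acc):
    r = 26 - e
    limit = limit[depth]
    limit = handle(limit)
    r = 38 % 31
    r = 34 % 31
    r = 28 + 31
    log(limit)
    limit -= r % 37
    e = e // 31
    return r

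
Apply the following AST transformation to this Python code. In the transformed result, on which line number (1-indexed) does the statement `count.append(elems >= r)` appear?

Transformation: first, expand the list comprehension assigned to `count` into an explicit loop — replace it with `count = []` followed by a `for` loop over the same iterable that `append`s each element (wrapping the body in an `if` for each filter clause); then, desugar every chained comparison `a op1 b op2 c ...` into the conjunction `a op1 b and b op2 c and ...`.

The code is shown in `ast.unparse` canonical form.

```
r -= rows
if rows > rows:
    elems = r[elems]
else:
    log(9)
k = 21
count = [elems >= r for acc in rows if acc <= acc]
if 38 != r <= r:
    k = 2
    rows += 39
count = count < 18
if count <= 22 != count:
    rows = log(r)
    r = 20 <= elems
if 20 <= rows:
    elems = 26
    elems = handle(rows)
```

Transformed code:
r -= rows
if rows > rows:
    elems = r[elems]
else:
    log(9)
k = 21
count = []
for acc in rows:
    if acc <= acc:
        count.append(elems >= r)
if 38 != r and r <= r:
    k = 2
    rows += 39
count = count < 18
if count <= 22 and 22 != count:
    rows = log(r)
    r = 20 <= elems
if 20 <= rows:
    elems = 26
    elems = handle(rows)

10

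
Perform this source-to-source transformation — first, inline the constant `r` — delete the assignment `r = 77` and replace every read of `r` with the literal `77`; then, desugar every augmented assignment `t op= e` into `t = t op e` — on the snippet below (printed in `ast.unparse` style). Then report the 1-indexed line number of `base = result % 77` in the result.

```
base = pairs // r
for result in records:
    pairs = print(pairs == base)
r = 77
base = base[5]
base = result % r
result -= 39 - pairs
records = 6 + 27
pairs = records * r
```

5

Transformed code:
base = pairs // 77
for result in records:
    pairs = print(pairs == base)
base = base[5]
base = result % 77
result = result - (39 - pairs)
records = 6 + 27
pairs = records * 77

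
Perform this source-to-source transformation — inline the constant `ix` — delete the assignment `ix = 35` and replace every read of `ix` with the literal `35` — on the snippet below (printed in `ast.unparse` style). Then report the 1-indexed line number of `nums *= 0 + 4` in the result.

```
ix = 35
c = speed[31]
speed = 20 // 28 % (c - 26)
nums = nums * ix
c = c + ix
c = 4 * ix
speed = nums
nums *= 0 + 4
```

Transformed code:
c = speed[31]
speed = 20 // 28 % (c - 26)
nums = nums * 35
c = c + 35
c = 4 * 35
speed = nums
nums *= 0 + 4

7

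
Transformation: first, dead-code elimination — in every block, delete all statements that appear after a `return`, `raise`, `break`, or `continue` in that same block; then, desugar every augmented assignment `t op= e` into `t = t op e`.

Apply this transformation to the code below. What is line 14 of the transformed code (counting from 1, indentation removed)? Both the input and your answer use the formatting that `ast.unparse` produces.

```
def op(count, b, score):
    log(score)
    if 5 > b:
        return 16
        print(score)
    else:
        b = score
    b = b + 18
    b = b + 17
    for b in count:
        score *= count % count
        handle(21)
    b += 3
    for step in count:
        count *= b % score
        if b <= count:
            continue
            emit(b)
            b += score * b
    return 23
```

count = count * (b % score)

Transformed code:
def op(count, b, score):
    log(score)
    if 5 > b:
        return 16
    else:
        b = score
    b = b + 18
    b = b + 17
    for b in count:
        score = score * (count % count)
        handle(21)
    b = b + 3
    for step in count:
        count = count * (b % score)
        if b <= count:
            continue
    return 23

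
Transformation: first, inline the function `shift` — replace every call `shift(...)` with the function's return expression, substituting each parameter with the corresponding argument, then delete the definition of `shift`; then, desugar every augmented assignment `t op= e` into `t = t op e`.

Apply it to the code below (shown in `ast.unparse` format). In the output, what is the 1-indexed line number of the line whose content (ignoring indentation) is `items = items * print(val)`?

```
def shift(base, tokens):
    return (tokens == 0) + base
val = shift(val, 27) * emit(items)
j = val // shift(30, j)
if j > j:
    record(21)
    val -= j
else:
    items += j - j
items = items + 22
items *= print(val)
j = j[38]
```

9

Transformed code:
val = ((27 == 0) + val) * emit(items)
j = val // ((j == 0) + 30)
if j > j:
    record(21)
    val = val - j
else:
    items = items + (j - j)
items = items + 22
items = items * print(val)
j = j[38]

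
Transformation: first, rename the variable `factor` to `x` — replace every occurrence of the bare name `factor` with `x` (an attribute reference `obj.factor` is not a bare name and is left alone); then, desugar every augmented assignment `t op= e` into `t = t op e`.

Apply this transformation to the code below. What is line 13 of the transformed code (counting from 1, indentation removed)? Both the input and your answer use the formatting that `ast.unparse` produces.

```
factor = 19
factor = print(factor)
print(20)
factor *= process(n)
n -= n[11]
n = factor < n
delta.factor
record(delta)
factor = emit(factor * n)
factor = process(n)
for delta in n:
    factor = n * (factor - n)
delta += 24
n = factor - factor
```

Transformed code:
x = 19
x = print(x)
print(20)
x = x * process(n)
n = n - n[11]
n = x < n
delta.factor
record(delta)
x = emit(x * n)
x = process(n)
for delta in n:
    x = n * (x - n)
delta = delta + 24
n = x - x

delta = delta + 24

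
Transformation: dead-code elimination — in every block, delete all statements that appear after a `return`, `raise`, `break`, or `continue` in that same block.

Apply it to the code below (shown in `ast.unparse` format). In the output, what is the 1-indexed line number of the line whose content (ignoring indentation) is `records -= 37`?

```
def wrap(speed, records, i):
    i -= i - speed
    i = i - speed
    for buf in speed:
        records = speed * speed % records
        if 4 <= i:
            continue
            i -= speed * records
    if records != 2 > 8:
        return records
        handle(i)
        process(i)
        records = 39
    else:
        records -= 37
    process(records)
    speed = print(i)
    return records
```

11

Transformed code:
def wrap(speed, records, i):
    i -= i - speed
    i = i - speed
    for buf in speed:
        records = speed * speed % records
        if 4 <= i:
            continue
    if records != 2 > 8:
        return records
    else:
        records -= 37
    process(records)
    speed = print(i)
    return records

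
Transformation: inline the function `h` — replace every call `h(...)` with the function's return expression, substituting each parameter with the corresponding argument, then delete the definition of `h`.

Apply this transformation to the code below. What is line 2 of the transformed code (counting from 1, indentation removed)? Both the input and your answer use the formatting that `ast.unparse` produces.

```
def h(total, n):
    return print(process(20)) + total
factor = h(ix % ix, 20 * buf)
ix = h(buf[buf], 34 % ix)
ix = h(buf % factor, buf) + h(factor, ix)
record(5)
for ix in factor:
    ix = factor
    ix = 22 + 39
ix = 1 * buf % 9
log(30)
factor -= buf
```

Transformed code:
factor = print(process(20)) + ix % ix
ix = print(process(20)) + buf[buf]
ix = print(process(20)) + buf % factor + (print(process(20)) + factor)
record(5)
for ix in factor:
    ix = factor
    ix = 22 + 39
ix = 1 * buf % 9
log(30)
factor -= buf

ix = print(process(20)) + buf[buf]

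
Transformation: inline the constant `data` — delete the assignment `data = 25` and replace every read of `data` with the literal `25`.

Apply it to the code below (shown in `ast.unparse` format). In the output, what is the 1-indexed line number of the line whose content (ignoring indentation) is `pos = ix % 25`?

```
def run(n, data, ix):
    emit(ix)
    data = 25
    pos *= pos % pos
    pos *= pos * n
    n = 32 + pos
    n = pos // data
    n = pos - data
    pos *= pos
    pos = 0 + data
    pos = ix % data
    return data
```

Transformed code:
def run(n, data, ix):
    emit(ix)
    pos *= pos % pos
    pos *= pos * n
    n = 32 + pos
    n = pos // 25
    n = pos - 25
    pos *= pos
    pos = 0 + 25
    pos = ix % 25
    return 25

10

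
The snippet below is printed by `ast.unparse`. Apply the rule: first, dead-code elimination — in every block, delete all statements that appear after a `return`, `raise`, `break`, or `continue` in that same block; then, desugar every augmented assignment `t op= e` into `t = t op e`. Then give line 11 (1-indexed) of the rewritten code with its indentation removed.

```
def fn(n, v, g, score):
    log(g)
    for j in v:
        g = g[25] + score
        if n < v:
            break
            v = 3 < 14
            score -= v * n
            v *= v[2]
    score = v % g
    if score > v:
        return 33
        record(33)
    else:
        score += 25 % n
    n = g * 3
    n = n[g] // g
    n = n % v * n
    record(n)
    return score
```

score = score + 25 % n

Transformed code:
def fn(n, v, g, score):
    log(g)
    for j in v:
        g = g[25] + score
        if n < v:
            break
    score = v % g
    if score > v:
        return 33
    else:
        score = score + 25 % n
    n = g * 3
    n = n[g] // g
    n = n % v * n
    record(n)
    return score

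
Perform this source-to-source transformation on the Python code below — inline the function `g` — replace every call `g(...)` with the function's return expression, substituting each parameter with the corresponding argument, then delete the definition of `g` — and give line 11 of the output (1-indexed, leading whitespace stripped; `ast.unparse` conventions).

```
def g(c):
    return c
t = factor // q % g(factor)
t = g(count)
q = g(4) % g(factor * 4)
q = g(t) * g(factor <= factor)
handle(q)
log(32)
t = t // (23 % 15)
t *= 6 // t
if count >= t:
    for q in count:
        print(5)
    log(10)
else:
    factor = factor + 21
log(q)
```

Transformed code:
t = factor // q % factor
t = count
q = 4 % (factor * 4)
q = t * (factor <= factor)
handle(q)
log(32)
t = t // (23 % 15)
t *= 6 // t
if count >= t:
    for q in count:
        print(5)
    log(10)
else:
    factor = factor + 21
log(q)

print(5)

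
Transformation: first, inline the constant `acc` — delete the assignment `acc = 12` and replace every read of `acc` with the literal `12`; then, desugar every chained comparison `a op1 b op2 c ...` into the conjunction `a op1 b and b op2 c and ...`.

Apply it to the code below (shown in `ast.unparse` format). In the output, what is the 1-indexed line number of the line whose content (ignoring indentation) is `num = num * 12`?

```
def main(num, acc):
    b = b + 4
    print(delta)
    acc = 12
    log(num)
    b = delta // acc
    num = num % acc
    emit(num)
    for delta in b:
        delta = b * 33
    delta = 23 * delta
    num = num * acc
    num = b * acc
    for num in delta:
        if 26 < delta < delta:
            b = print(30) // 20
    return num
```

11

Transformed code:
def main(num, acc):
    b = b + 4
    print(delta)
    log(num)
    b = delta // 12
    num = num % 12
    emit(num)
    for delta in b:
        delta = b * 33
    delta = 23 * delta
    num = num * 12
    num = b * 12
    for num in delta:
        if 26 < delta and delta < delta:
            b = print(30) // 20
    return num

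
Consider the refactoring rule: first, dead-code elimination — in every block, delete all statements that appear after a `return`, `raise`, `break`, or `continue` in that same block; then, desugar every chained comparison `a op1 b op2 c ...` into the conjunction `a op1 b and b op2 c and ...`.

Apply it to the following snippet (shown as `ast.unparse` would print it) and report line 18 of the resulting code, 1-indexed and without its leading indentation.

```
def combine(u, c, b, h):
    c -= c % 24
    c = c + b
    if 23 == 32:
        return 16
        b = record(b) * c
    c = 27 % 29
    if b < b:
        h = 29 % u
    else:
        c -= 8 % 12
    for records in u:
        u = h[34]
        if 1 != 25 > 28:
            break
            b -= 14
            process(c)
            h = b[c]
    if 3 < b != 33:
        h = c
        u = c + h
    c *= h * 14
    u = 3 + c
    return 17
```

c *= h * 14

Transformed code:
def combine(u, c, b, h):
    c -= c % 24
    c = c + b
    if 23 == 32:
        return 16
    c = 27 % 29
    if b < b:
        h = 29 % u
    else:
        c -= 8 % 12
    for records in u:
        u = h[34]
        if 1 != 25 and 25 > 28:
            break
    if 3 < b and b != 33:
        h = c
        u = c + h
    c *= h * 14
    u = 3 + c
    return 17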